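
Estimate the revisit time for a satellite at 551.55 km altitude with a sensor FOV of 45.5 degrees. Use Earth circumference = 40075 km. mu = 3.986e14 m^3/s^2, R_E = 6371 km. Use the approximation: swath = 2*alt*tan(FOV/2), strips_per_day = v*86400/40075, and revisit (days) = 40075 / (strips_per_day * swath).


swath = 2*551.55*tan(0.3970624) = 462.5682 km
v = sqrt(mu/r) = 7588.1446 m/s = 7.5881 km/s
strips/day = v*86400/40075 = 7.5881*86400/40075 = 16.3597
coverage/day = strips * swath = 16.3597 * 462.5682 = 7567.4855 km
revisit = 40075 / 7567.4855 = 5.2957 days

5.2957 days


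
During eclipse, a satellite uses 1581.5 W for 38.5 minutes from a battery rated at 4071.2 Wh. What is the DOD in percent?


E_used = P * t / 60 = 1581.5 * 38.5 / 60 = 1014.7958 Wh
DOD = E_used / E_total * 100 = 1014.7958 / 4071.2 * 100
DOD = 24.9262 %

24.9262 %


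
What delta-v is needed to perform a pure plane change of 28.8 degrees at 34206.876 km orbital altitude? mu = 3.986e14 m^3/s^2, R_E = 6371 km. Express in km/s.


r = 40577.8760 km = 4.0577876e+07 m
V = sqrt(mu/r) = 3134.1804 m/s
di = 28.8 deg = 0.5026548 rad
dV = 2*V*sin(di/2) = 2*3134.1804*sin(0.2513274)
dV = 1558.8779 m/s = 1.5589 km/s

1.5589 km/s


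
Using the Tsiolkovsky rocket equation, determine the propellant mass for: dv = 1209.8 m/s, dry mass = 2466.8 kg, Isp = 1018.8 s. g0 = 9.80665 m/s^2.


ve = Isp * g0 = 1018.8 * 9.80665 = 9991.015020 m/s
mass ratio = exp(dv/ve) = exp(1209.8/9991.015020) = 1.12872514
m_prop = m_dry * (mr - 1) = 2466.8 * (1.12872514 - 1)
m_prop = 317.5392 kg

317.5392 kg


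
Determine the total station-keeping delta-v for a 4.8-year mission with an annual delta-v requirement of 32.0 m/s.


dV = rate * years = 32.0 * 4.8
dV = 153.6000 m/s

153.6000 m/s


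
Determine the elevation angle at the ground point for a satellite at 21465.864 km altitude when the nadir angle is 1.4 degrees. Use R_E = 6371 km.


r = R_E + alt = 27836.8640 km
Law of sines in the satellite / Earth-center / ground-point triangle:
  sin(nadir)/R_E = sin(90 + el)/r  =>  cos(el) = (r/R_E)*sin(nadir)
cos(el) = (27836.8640 / 6371.0000) * sin(1.4 deg) = 0.1067517
el = arccos(0.1067517) = 83.8719 deg
(Earth-central angle = 90 - nadir - el = 4.7281 deg)

83.8719 degrees


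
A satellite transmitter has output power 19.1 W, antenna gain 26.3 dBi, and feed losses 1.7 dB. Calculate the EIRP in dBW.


Pt = 19.1 W = 12.8103 dBW
EIRP = Pt_dBW + Gt - losses = 12.8103 + 26.3 - 1.7 = 37.4103 dBW

37.4103 dBW


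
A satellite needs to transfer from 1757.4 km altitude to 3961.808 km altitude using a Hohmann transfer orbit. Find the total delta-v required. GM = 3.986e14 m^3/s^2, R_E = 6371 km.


r1 = 8128.4000 km = 8.1284e+06 m
r2 = 10332.8080 km = 1.0332808e+07 m
dv1 = sqrt(mu/r1)*(sqrt(2*r2/(r1+r2)) - 1) = 406.3013 m/s
dv2 = sqrt(mu/r2)*(1 - sqrt(2*r1/(r1+r2))) = 382.6028 m/s
total dv = |dv1| + |dv2| = 406.3013 + 382.6028 = 788.9042 m/s = 0.7889042 km/s

0.7889 km/s


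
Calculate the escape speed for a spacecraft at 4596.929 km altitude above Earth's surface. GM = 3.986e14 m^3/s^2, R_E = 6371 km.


r = 6371.0 + 4596.929 = 10967.9290 km = 1.0967929e+07 m
v_esc = sqrt(2*mu/r) = sqrt(2*3.986e14 / 1.0967929e+07)
v_esc = 8525.5289 m/s = 8.5255 km/s

8.5255 km/s


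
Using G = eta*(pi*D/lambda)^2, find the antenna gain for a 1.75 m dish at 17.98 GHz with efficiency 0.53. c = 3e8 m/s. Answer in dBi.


lambda = c/f = 3e8 / 1.798e+10 = 0.01668521 m
G = eta*(pi*D/lambda)^2 = 0.53*(pi*1.75/0.01668521)^2
G = 57542.4803 (linear)
G = 10*log10(57542.4803) = 47.5999 dBi

47.5999 dBi


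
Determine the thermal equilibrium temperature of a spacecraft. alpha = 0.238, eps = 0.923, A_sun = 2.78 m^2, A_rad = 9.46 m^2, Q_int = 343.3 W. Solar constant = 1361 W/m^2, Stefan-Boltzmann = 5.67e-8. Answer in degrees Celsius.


Numerator = alpha*S*A_sun + Q_int = 0.238*1361*2.78 + 343.3 = 1243.7920 W
Denominator = eps*sigma*A_rad = 0.923*5.67e-8*9.46 = 4.9508059e-07 W/K^4
T^4 = 2.5123022e+09 K^4
T = 223.8814 K = -49.2686 C

-49.2686 degrees Celsius


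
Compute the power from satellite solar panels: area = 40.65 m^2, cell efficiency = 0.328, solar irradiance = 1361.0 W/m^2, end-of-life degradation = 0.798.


P = area * eta * S * degradation
P = 40.65 * 0.328 * 1361.0 * 0.798
P = 14480.8952 W

14480.8952 W


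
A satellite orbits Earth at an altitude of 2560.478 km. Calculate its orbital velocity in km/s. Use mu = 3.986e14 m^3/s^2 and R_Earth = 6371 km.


r = R_E + alt = 6371.0 + 2560.478 = 8931.4780 km = 8.931478e+06 m
v = sqrt(mu/r) = sqrt(3.986e14 / 8.931478e+06) = 6680.4694 m/s = 6.6805 km/s

6.6805 km/s


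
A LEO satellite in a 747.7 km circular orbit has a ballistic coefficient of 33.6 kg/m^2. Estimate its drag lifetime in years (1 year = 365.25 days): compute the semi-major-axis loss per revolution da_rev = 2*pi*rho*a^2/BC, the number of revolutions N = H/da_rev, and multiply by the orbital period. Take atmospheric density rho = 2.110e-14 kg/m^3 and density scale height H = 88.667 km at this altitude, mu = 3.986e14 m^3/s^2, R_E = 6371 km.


a = R_E + alt = 7118.7000 km = 7.1187e+06 m
da_rev = 2*pi*rho*a^2/BC = 2*pi*2.110e-14*(7.1187e+06)^2/33.6 = 0.19995139 m per revolution
N = H/da_rev = 88667.0000 m / 0.19995139 m = 443442.7779 revolutions
P = 2*pi*sqrt(a^3/mu) = 5977.3992 s
lifetime = N*P = 443442.7779 * 5977.3992 = 2.6506345e+09 s = 30678.6399 days
years = 30678.6399 / 365.25 = 83.9935 years

83.9935 years


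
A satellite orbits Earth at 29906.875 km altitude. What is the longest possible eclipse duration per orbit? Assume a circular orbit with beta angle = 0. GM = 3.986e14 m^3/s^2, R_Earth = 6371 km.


r = 36277.8750 km
T = 1146.1006 min
Eclipse fraction = arcsin(R_E/r)/pi = arcsin(6371.0000/36277.8750)/pi
= arcsin(0.1756167)/pi = 0.05619193
Eclipse duration = 0.05619193 * 1146.1006 = 64.4016 min

64.4016 minutes


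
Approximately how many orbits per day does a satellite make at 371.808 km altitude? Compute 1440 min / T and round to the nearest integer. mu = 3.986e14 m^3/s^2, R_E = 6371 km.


r = 6.742808e+06 m
T = 2*pi*sqrt(r^3/mu) = 5510.2641 s = 91.8377 min
revs/day = 1440 / 91.8377 = 15.6798
Rounded: 16 revolutions per day

16 revolutions per day


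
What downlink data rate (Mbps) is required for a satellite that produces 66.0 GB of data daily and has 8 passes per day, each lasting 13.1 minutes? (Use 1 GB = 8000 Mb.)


total contact time = 8 * 13.1 * 60 = 6288.0000 s
data = 66.0 GB = 528000.0000 Mb
rate = 528000.0000 / 6288.0000 = 83.9695 Mbps

83.9695 Mbps


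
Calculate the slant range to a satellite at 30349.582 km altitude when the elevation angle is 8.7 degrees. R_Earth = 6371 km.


h = 30349.582 km, el = 8.7 deg
d = -R_E*sin(el) + sqrt((R_E*sin(el))^2 + 2*R_E*h + h^2)
d = -6371.0000*sin(0.1518436) + sqrt((6371.0000*0.1512608)^2 + 2*6371.0000*30349.582 + 30349.582^2)
d = 35212.8316 km

35212.8316 km


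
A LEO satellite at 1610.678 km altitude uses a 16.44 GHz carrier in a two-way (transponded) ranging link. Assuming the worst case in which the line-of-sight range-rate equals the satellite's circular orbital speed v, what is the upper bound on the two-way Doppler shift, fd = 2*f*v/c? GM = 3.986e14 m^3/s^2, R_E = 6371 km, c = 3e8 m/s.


r = 7.981678e+06 m
v = sqrt(mu/r) = 7066.7796 m/s (worst-case radial velocity)
f = 16.44 GHz = 1.644e+10 Hz
fd = 2*f*v/c = 2*1.644e+10*7066.7796/3.0e+08
fd = 774519.0421 Hz

774519.0421 Hz


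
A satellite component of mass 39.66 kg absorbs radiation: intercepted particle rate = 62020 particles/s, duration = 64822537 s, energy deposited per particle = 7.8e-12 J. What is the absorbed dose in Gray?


Total energy deposited = rate * time * E_per
  = 62020 * 64822537 * 7.8e-12 = 31.3583 J
Dose = E_total / mass = 31.3583 / 39.66
Dose = 0.790678 Gy

0.7907 Gy


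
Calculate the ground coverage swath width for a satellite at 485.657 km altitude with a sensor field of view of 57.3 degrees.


FOV = 57.3 deg = 1.0001 rad
swath = 2 * alt * tan(FOV/2) = 2 * 485.657 * tan(0.5000368)
swath = 2 * 485.657 * 0.5463503
swath = 530.6777 km

530.6777 km


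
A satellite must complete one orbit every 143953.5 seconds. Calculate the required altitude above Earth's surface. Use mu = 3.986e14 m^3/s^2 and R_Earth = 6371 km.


T = 143953.5 s
r = (mu*T^2/(4*pi^2))^(1/3) = (3.986e14 * 143953.5^2 / (4*pi^2))^(1/3)
r = 5.9366394e+07 m = 59366.3942 km
alt = r - R_E = 59366.3942 - 6371 = 52995.3942 km

52995.3942 km


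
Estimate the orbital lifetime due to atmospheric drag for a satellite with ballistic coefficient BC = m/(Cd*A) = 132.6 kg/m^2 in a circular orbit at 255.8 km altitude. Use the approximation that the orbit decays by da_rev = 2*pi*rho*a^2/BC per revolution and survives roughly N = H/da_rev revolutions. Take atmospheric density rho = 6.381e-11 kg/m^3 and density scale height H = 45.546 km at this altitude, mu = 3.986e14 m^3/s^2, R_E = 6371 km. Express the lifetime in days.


a = R_E + alt = 6626.8000 km = 6.6268e+06 m
da_rev = 2*pi*rho*a^2/BC = 2*pi*6.381e-11*(6.6268e+06)^2/132.6 = 132.780046 m per revolution
N = H/da_rev = 45546.0000 m / 132.780046 m = 343.0184 revolutions
P = 2*pi*sqrt(a^3/mu) = 5368.6738 s
lifetime = N*P = 343.0184 * 5368.6738 = 1.8415539e+06 s = 21.3143 days

21.3143 days


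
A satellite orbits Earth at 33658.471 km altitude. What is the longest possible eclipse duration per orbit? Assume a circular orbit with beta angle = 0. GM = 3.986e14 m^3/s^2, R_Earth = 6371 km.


r = 40029.4710 km
T = 1328.4027 min
Eclipse fraction = arcsin(R_E/r)/pi = arcsin(6371.0000/40029.4710)/pi
= arcsin(0.1591577)/pi = 0.05087784
Eclipse duration = 0.05087784 * 1328.4027 = 67.5863 min

67.5863 minutes


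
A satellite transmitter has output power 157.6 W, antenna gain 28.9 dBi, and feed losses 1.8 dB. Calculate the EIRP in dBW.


Pt = 157.6 W = 21.9756 dBW
EIRP = Pt_dBW + Gt - losses = 21.9756 + 28.9 - 1.8 = 49.0756 dBW

49.0756 dBW


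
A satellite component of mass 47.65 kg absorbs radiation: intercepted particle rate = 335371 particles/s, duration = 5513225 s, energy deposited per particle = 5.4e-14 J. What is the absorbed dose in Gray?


Total energy deposited = rate * time * E_per
  = 335371 * 5513225 * 5.4e-14 = 0.09984469 J
Dose = E_total / mass = 0.09984469 / 47.65
Dose = 0.002095377 Gy

0.0021 Gy


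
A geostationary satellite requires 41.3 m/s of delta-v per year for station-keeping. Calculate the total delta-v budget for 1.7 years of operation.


dV = rate * years = 41.3 * 1.7
dV = 70.2100 m/s

70.2100 m/s


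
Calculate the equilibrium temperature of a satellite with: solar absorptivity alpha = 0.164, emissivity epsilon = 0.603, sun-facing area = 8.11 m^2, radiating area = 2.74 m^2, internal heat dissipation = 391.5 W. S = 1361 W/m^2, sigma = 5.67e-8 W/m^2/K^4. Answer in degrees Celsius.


Numerator = alpha*S*A_sun + Q_int = 0.164*1361*8.11 + 391.5 = 2201.6844 W
Denominator = eps*sigma*A_rad = 0.603*5.67e-8*2.74 = 9.3680874e-08 W/K^4
T^4 = 2.3501963e+10 K^4
T = 391.5399 K = 118.3899 C

118.3899 degrees Celsius


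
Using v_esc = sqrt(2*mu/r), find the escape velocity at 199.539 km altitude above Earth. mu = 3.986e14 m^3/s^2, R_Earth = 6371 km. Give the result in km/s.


r = 6371.0 + 199.539 = 6570.5390 km = 6.570539e+06 m
v_esc = sqrt(2*mu/r) = sqrt(2*3.986e14 / 6.570539e+06)
v_esc = 11014.9656 m/s = 11.0150 km/s

11.0150 km/s


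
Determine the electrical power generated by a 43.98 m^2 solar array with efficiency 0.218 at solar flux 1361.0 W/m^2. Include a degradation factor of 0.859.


P = area * eta * S * degradation
P = 43.98 * 0.218 * 1361.0 * 0.859
P = 11208.9003 W

11208.9003 W


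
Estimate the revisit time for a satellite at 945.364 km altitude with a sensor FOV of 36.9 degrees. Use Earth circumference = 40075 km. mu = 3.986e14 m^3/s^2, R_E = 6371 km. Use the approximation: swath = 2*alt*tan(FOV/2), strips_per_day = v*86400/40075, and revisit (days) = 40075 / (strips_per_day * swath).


swath = 2*945.364*tan(0.3220132) = 630.7946 km
v = sqrt(mu/r) = 7381.0984 m/s = 7.3811 km/s
strips/day = v*86400/40075 = 7.3811*86400/40075 = 15.9133
coverage/day = strips * swath = 15.9133 * 630.7946 = 10038.0455 km
revisit = 40075 / 10038.0455 = 3.9923 days

3.9923 days


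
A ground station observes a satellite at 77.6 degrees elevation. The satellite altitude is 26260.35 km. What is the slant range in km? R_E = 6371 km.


h = 26260.35 km, el = 77.6 deg
d = -R_E*sin(el) + sqrt((R_E*sin(el))^2 + 2*R_E*h + h^2)
d = -6371.0000*sin(1.3544) + sqrt((6371.0000*0.9766723)^2 + 2*6371.0000*26260.35 + 26260.35^2)
d = 26380.2798 km

26380.2798 km


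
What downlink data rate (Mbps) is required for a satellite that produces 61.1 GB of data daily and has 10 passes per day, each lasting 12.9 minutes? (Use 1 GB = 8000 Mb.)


total contact time = 10 * 12.9 * 60 = 7740.0000 s
data = 61.1 GB = 488800.0000 Mb
rate = 488800.0000 / 7740.0000 = 63.1525 Mbps

63.1525 Mbps


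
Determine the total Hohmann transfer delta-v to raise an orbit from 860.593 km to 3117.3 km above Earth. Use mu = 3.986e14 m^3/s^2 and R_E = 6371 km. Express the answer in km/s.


r1 = 7231.5930 km = 7.231593e+06 m
r2 = 9488.3000 km = 9.4883e+06 m
dv1 = sqrt(mu/r1)*(sqrt(2*r2/(r1+r2)) - 1) = 485.1763 m/s
dv2 = sqrt(mu/r2)*(1 - sqrt(2*r1/(r1+r2))) = 453.2557 m/s
total dv = |dv1| + |dv2| = 485.1763 + 453.2557 = 938.4320 m/s = 0.938432 km/s

0.9384 km/s


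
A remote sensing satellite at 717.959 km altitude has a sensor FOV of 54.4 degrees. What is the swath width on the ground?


FOV = 54.4 deg = 0.9494591 rad
swath = 2 * alt * tan(FOV/2) = 2 * 717.959 * tan(0.4747296)
swath = 2 * 717.959 * 0.5139302
swath = 737.9616 km

737.9616 km


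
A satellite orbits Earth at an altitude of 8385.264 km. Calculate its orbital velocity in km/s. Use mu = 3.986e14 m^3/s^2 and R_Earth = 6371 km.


r = R_E + alt = 6371.0 + 8385.264 = 14756.2640 km = 1.4756264e+07 m
v = sqrt(mu/r) = sqrt(3.986e14 / 1.4756264e+07) = 5197.3317 m/s = 5.1973 km/s

5.1973 km/s


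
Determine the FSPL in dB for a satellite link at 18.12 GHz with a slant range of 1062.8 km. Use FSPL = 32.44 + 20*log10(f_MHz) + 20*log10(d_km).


f = 18.12 GHz = 18120.0000 MHz
d = 1062.8 km
FSPL = 32.44 + 20*log10(18120.0000) + 20*log10(1062.8)
FSPL = 32.44 + 85.1632 + 60.5290
FSPL = 178.1322 dB

178.1322 dB


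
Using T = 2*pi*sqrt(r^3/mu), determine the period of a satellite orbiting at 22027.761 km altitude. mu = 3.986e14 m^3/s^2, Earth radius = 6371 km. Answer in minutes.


r = 28398.7610 km = 2.8398761e+07 m
T = 2*pi*sqrt(r^3/mu) = 2*pi*sqrt(2.2903306e+22 / 3.986e14)
T = 47627.7769 s = 793.7963 min

793.7963 minutes


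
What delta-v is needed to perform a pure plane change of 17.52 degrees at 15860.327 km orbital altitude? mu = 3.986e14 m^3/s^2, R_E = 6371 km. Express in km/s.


r = 22231.3270 km = 2.2231327e+07 m
V = sqrt(mu/r) = 4234.3422 m/s
di = 17.52 deg = 0.3057817 rad
dV = 2*V*sin(di/2) = 2*4234.3422*sin(0.1528908)
dV = 1289.7458 m/s = 1.2897 km/s

1.2897 km/s


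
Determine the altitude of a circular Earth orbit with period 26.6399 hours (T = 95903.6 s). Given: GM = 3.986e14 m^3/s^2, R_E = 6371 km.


T = 95903.6 s
r = (mu*T^2/(4*pi^2))^(1/3) = (3.986e14 * 95903.6^2 / (4*pi^2))^(1/3)
r = 4.5284453e+07 m = 45284.4530 km
alt = r - R_E = 45284.4530 - 6371 = 38913.4530 km

38913.4530 km


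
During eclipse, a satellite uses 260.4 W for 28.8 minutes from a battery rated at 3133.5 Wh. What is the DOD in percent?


E_used = P * t / 60 = 260.4 * 28.8 / 60 = 124.9920 Wh
DOD = E_used / E_total * 100 = 124.9920 / 3133.5 * 100
DOD = 3.9889 %

3.9889 %


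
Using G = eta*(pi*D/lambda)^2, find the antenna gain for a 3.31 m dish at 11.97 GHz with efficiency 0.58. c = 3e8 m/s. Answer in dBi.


lambda = c/f = 3e8 / 1.197e+10 = 0.02506266 m
G = eta*(pi*D/lambda)^2 = 0.58*(pi*3.31/0.02506266)^2
G = 99845.7349 (linear)
G = 10*log10(99845.7349) = 49.9933 dBi

49.9933 dBi


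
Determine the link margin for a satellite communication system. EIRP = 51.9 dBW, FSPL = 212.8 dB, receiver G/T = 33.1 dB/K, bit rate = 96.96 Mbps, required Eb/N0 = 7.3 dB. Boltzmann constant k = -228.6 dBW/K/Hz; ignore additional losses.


C/N0 = EIRP - FSPL + G/T - k = 51.9 - 212.8 + 33.1 - (-228.6)
C/N0 = 100.8000 dB-Hz
R_b = 96.96 Mbps = 9.696e+07 bps -> 10*log10(R_b) = 79.8659 dB-Hz
Eb/N0 = C/N0 - 10*log10(R_b) = 100.8000 - 79.8659 = 20.9341 dB
Margin = Eb/N0 - Eb/N0_req = 20.9341 - 7.3 = 13.6341 dB (link closes)

13.6341 dB


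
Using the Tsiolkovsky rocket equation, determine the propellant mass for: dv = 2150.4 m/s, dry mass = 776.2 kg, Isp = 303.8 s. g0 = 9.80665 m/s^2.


ve = Isp * g0 = 303.8 * 9.80665 = 2979.260270 m/s
mass ratio = exp(dv/ve) = exp(2150.4/2979.260270) = 2.05811375
m_prop = m_dry * (mr - 1) = 776.2 * (2.05811375 - 1)
m_prop = 821.3079 kg

821.3079 kg


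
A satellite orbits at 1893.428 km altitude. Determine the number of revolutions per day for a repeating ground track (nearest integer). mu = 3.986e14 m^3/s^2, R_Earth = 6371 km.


r = 8.264428e+06 m
T = 2*pi*sqrt(r^3/mu) = 7477.0524 s = 124.6175 min
revs/day = 1440 / 124.6175 = 11.5554
Rounded: 12 revolutions per day

12 revolutions per day


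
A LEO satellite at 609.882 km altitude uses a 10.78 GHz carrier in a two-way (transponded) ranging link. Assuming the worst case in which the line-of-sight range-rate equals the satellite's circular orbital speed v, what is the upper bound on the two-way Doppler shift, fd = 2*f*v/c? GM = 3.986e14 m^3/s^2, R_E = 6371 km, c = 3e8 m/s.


r = 6.980882e+06 m
v = sqrt(mu/r) = 7556.3749 m/s (worst-case radial velocity)
f = 10.78 GHz = 1.078e+10 Hz
fd = 2*f*v/c = 2*1.078e+10*7556.3749/3.0e+08
fd = 543051.4785 Hz

543051.4785 Hz


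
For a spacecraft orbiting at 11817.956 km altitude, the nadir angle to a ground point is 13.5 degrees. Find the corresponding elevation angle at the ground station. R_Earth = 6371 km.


r = R_E + alt = 18188.9560 km
Law of sines in the satellite / Earth-center / ground-point triangle:
  sin(nadir)/R_E = sin(90 + el)/r  =>  cos(el) = (r/R_E)*sin(nadir)
cos(el) = (18188.9560 / 6371.0000) * sin(13.5 deg) = 0.6664774
el = arccos(0.6664774) = 48.2042 deg
(Earth-central angle = 90 - nadir - el = 28.2958 deg)

48.2042 degrees


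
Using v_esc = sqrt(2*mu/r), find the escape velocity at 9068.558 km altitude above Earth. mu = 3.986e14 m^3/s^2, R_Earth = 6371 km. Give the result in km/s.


r = 6371.0 + 9068.558 = 15439.5580 km = 1.5439558e+07 m
v_esc = sqrt(2*mu/r) = sqrt(2*3.986e14 / 1.5439558e+07)
v_esc = 7185.6525 m/s = 7.1857 km/s

7.1857 km/s


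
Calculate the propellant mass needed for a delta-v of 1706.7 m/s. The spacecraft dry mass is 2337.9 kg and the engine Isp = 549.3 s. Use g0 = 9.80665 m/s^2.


ve = Isp * g0 = 549.3 * 9.80665 = 5386.792845 m/s
mass ratio = exp(dv/ve) = exp(1706.7/5386.792845) = 1.37276980
m_prop = m_dry * (mr - 1) = 2337.9 * (1.37276980 - 1)
m_prop = 871.4985 kg

871.4985 kg


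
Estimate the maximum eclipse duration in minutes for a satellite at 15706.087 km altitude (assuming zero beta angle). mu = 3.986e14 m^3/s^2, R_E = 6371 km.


r = 22077.0870 km
T = 544.0924 min
Eclipse fraction = arcsin(R_E/r)/pi = arcsin(6371.0000/22077.0870)/pi
= arcsin(0.2885797)/pi = 0.09318303
Eclipse duration = 0.09318303 * 544.0924 = 50.7002 min

50.7002 minutes


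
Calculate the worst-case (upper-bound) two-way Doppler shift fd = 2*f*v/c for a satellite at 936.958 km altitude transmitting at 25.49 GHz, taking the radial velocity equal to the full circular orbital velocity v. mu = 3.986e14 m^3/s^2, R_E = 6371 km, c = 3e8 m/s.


r = 7.307958e+06 m
v = sqrt(mu/r) = 7385.3422 m/s (worst-case radial velocity)
f = 25.49 GHz = 2.549e+10 Hz
fd = 2*f*v/c = 2*2.549e+10*7385.3422/3.0e+08
fd = 1.2550158e+06 Hz

1.2550e+06 Hz


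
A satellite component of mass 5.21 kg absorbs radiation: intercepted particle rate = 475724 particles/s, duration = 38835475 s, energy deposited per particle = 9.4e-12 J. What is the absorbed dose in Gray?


Total energy deposited = rate * time * E_per
  = 475724 * 38835475 * 9.4e-12 = 173.6647 J
Dose = E_total / mass = 173.6647 / 5.21
Dose = 33.3330 Gy

33.3330 Gy


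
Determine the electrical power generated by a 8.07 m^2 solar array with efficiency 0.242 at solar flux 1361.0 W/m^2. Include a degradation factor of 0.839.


P = area * eta * S * degradation
P = 8.07 * 0.242 * 1361.0 * 0.839
P = 2230.0212 W

2230.0212 W


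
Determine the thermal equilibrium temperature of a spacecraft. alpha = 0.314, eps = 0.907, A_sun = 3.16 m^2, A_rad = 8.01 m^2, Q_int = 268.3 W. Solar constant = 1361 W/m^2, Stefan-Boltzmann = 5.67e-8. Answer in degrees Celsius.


Numerator = alpha*S*A_sun + Q_int = 0.314*1361*3.16 + 268.3 = 1618.7386 W
Denominator = eps*sigma*A_rad = 0.907*5.67e-8*8.01 = 4.1192947e-07 W/K^4
T^4 = 3.92965e+09 K^4
T = 250.3736 K = -22.7764 C

-22.7764 degrees Celsius


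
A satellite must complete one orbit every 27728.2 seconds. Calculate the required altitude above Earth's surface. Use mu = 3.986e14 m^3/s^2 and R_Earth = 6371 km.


T = 27728.2 s
r = (mu*T^2/(4*pi^2))^(1/3) = (3.986e14 * 27728.2^2 / (4*pi^2))^(1/3)
r = 1.9800385e+07 m = 19800.3851 km
alt = r - R_E = 19800.3851 - 6371 = 13429.3851 km

13429.3851 km


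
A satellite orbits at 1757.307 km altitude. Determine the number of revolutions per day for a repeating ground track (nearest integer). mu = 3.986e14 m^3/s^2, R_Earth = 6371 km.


r = 8.128307e+06 m
T = 2*pi*sqrt(r^3/mu) = 7293.0866 s = 121.5514 min
revs/day = 1440 / 121.5514 = 11.8468
Rounded: 12 revolutions per day

12 revolutions per day


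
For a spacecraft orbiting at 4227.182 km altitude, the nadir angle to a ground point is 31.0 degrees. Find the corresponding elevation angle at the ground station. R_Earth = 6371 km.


r = R_E + alt = 10598.1820 km
Law of sines in the satellite / Earth-center / ground-point triangle:
  sin(nadir)/R_E = sin(90 + el)/r  =>  cos(el) = (r/R_E)*sin(nadir)
cos(el) = (10598.1820 / 6371.0000) * sin(31.0 deg) = 0.8567677
el = arccos(0.8567677) = 31.0444 deg
(Earth-central angle = 90 - nadir - el = 27.9556 deg)

31.0444 degrees


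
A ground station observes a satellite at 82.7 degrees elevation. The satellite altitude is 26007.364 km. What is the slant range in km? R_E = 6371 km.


h = 26007.364 km, el = 82.7 deg
d = -R_E*sin(el) + sqrt((R_E*sin(el))^2 + 2*R_E*h + h^2)
d = -6371.0000*sin(1.4434) + sqrt((6371.0000*0.9918944)^2 + 2*6371.0000*26007.364 + 26007.364^2)
d = 26048.8829 km

26048.8829 km


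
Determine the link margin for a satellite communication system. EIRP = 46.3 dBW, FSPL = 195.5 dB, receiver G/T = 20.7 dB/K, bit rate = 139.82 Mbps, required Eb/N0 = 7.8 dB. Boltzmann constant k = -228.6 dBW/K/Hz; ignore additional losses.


C/N0 = EIRP - FSPL + G/T - k = 46.3 - 195.5 + 20.7 - (-228.6)
C/N0 = 100.1000 dB-Hz
R_b = 139.82 Mbps = 1.3982e+08 bps -> 10*log10(R_b) = 81.4557 dB-Hz
Eb/N0 = C/N0 - 10*log10(R_b) = 100.1000 - 81.4557 = 18.6443 dB
Margin = Eb/N0 - Eb/N0_req = 18.6443 - 7.8 = 10.8443 dB (link closes)

10.8443 dB


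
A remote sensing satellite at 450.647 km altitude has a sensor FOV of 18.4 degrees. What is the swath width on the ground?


FOV = 18.4 deg = 0.3211406 rad
swath = 2 * alt * tan(FOV/2) = 2 * 450.647 * tan(0.1605703)
swath = 2 * 450.647 * 0.1619647
swath = 145.9778 km

145.9778 km


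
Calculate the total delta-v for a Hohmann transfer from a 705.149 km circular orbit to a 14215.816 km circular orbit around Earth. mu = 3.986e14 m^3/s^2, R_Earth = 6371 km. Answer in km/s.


r1 = 7076.1490 km = 7.076149e+06 m
r2 = 20586.8160 km = 2.0586816e+07 m
dv1 = sqrt(mu/r1)*(sqrt(2*r2/(r1+r2)) - 1) = 1651.1823 m/s
dv2 = sqrt(mu/r2)*(1 - sqrt(2*r1/(r1+r2))) = 1252.9164 m/s
total dv = |dv1| + |dv2| = 1651.1823 + 1252.9164 = 2904.0987 m/s = 2.9041 km/s

2.9041 km/s


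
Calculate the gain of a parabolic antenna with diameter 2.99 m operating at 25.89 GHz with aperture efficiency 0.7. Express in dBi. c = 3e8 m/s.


lambda = c/f = 3e8 / 2.589e+10 = 0.01158749 m
G = eta*(pi*D/lambda)^2 = 0.7*(pi*2.99/0.01158749)^2
G = 460004.1539 (linear)
G = 10*log10(460004.1539) = 56.6276 dBi

56.6276 dBi


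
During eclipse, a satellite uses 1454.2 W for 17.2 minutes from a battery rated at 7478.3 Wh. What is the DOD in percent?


E_used = P * t / 60 = 1454.2 * 17.2 / 60 = 416.8707 Wh
DOD = E_used / E_total * 100 = 416.8707 / 7478.3 * 100
DOD = 5.5744 %

5.5744 %


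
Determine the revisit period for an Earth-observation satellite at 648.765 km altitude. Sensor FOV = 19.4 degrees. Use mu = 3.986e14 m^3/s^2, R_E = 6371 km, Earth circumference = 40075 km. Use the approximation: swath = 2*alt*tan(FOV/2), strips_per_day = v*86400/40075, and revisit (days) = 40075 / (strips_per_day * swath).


swath = 2*648.765*tan(0.1692969) = 221.7909 km
v = sqrt(mu/r) = 7535.4182 m/s = 7.5354 km/s
strips/day = v*86400/40075 = 7.5354*86400/40075 = 16.2460
coverage/day = strips * swath = 16.2460 * 221.7909 = 3603.2237 km
revisit = 40075 / 3603.2237 = 11.1220 days

11.1220 days


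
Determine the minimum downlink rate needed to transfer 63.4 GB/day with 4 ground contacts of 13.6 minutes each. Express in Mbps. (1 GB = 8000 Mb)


total contact time = 4 * 13.6 * 60 = 3264.0000 s
data = 63.4 GB = 507200.0000 Mb
rate = 507200.0000 / 3264.0000 = 155.3922 Mbps

155.3922 Mbps


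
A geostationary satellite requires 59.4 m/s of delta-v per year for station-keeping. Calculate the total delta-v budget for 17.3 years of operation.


dV = rate * years = 59.4 * 17.3
dV = 1027.6200 m/s

1027.6200 m/s


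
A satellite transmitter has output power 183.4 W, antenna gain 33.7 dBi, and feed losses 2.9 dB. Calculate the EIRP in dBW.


Pt = 183.4 W = 22.6340 dBW
EIRP = Pt_dBW + Gt - losses = 22.6340 + 33.7 - 2.9 = 53.4340 dBW

53.4340 dBW


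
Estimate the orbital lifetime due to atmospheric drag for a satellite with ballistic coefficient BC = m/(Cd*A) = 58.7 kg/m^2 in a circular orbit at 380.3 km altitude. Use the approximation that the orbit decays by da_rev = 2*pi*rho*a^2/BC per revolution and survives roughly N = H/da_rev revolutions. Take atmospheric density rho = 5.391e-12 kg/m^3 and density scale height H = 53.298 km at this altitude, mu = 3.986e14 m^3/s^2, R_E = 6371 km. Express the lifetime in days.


a = R_E + alt = 6751.3000 km = 6.7513e+06 m
da_rev = 2*pi*rho*a^2/BC = 2*pi*5.391e-12*(6.7513e+06)^2/58.7 = 26.301827 m per revolution
N = H/da_rev = 53298.0000 m / 26.301827 m = 2026.3992 revolutions
P = 2*pi*sqrt(a^3/mu) = 5520.6769 s
lifetime = N*P = 2026.3992 * 5520.6769 = 1.1187095e+07 s = 129.4803 days

129.4803 days


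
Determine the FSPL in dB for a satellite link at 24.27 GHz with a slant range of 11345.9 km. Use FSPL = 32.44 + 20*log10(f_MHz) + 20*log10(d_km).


f = 24.27 GHz = 24270.0000 MHz
d = 11345.9 km
FSPL = 32.44 + 20*log10(24270.0000) + 20*log10(11345.9)
FSPL = 32.44 + 87.7014 + 81.0968
FSPL = 201.2382 dB

201.2382 dB


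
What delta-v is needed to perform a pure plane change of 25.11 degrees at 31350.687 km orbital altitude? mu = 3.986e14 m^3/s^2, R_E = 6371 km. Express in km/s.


r = 37721.6870 km = 3.7721687e+07 m
V = sqrt(mu/r) = 3250.6716 m/s
di = 25.11 deg = 0.4382522 rad
dV = 2*V*sin(di/2) = 2*3250.6716*sin(0.2191261)
dV = 1413.2405 m/s = 1.4132 km/s

1.4132 km/s


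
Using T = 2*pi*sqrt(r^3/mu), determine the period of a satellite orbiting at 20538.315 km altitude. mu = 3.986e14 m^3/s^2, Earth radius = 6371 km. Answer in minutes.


r = 26909.3150 km = 2.6909315e+07 m
T = 2*pi*sqrt(r^3/mu) = 2*pi*sqrt(1.9485337e+22 / 3.986e14)
T = 43930.4028 s = 732.1734 min

732.1734 minutes


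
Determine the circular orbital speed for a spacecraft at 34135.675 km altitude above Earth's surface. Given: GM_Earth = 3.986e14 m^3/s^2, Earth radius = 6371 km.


r = R_E + alt = 6371.0 + 34135.675 = 40506.6750 km = 4.0506675e+07 m
v = sqrt(mu/r) = sqrt(3.986e14 / 4.0506675e+07) = 3136.9338 m/s = 3.1369 km/s

3.1369 km/s


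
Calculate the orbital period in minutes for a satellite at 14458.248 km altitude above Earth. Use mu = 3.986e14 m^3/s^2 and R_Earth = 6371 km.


r = 20829.2480 km = 2.0829248e+07 m
T = 2*pi*sqrt(r^3/mu) = 2*pi*sqrt(9.036927e+21 / 3.986e14)
T = 29917.2457 s = 498.6208 min

498.6208 minutes


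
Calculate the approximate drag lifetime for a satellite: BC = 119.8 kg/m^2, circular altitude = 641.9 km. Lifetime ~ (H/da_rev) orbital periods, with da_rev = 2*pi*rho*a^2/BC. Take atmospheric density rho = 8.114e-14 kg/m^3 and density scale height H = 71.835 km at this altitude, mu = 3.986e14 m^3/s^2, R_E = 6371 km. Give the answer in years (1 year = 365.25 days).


a = R_E + alt = 7012.9000 km = 7.0129e+06 m
da_rev = 2*pi*rho*a^2/BC = 2*pi*8.114e-14*(7.0129e+06)^2/119.8 = 0.209292346 m per revolution
N = H/da_rev = 71835.0000 m / 0.209292346 m = 343228.0320 revolutions
P = 2*pi*sqrt(a^3/mu) = 5844.6390 s
lifetime = N*P = 343228.0320 * 5844.6390 = 2.0060439e+09 s = 23218.1011 days
years = 23218.1011 / 365.25 = 63.5677 years

63.5677 years


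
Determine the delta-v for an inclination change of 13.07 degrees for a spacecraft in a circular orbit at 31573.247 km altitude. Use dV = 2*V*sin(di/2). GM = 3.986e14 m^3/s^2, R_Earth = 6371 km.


r = 37944.2470 km = 3.7944247e+07 m
V = sqrt(mu/r) = 3241.1242 m/s
di = 13.07 deg = 0.2281145 rad
dV = 2*V*sin(di/2) = 2*3241.1242*sin(0.1140573)
dV = 737.7455 m/s = 0.7377455 km/s

0.7377 km/s


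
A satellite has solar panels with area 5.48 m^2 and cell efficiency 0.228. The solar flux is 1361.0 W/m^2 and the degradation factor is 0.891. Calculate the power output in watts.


P = area * eta * S * degradation
P = 5.48 * 0.228 * 1361.0 * 0.891
P = 1515.1347 W

1515.1347 W


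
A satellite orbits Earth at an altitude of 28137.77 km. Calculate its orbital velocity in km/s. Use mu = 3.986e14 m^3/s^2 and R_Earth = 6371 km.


r = R_E + alt = 6371.0 + 28137.77 = 34508.7700 km = 3.450877e+07 m
v = sqrt(mu/r) = sqrt(3.986e14 / 3.450877e+07) = 3398.6302 m/s = 3.3986 km/s

3.3986 km/s


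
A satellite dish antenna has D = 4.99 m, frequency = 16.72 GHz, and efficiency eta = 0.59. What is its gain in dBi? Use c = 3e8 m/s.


lambda = c/f = 3e8 / 1.672e+10 = 0.01794258 m
G = eta*(pi*D/lambda)^2 = 0.59*(pi*4.99/0.01794258)^2
G = 450383.9288 (linear)
G = 10*log10(450383.9288) = 56.5358 dBi

56.5358 dBi


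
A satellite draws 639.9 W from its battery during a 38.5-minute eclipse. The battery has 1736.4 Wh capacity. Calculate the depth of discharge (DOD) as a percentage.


E_used = P * t / 60 = 639.9 * 38.5 / 60 = 410.6025 Wh
DOD = E_used / E_total * 100 = 410.6025 / 1736.4 * 100
DOD = 23.6468 %

23.6468 %


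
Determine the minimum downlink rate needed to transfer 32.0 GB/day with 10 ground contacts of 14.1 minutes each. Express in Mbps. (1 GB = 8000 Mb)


total contact time = 10 * 14.1 * 60 = 8460.0000 s
data = 32.0 GB = 256000.0000 Mb
rate = 256000.0000 / 8460.0000 = 30.2600 Mbps

30.2600 Mbps


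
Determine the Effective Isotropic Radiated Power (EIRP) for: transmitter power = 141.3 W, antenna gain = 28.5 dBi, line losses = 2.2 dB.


Pt = 141.3 W = 21.5014 dBW
EIRP = Pt_dBW + Gt - losses = 21.5014 + 28.5 - 2.2 = 47.8014 dBW

47.8014 dBW


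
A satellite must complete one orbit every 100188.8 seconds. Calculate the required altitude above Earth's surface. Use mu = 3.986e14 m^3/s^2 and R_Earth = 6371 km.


T = 100188.8 s
r = (mu*T^2/(4*pi^2))^(1/3) = (3.986e14 * 100188.8^2 / (4*pi^2))^(1/3)
r = 4.6623546e+07 m = 46623.5461 km
alt = r - R_E = 46623.5461 - 6371 = 40252.5461 km

40252.5461 km


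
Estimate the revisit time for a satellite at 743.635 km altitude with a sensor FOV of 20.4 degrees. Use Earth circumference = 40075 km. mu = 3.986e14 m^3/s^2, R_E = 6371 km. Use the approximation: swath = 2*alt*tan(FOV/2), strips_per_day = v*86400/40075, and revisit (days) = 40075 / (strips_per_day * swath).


swath = 2*743.635*tan(0.1780236) = 267.6021 km
v = sqrt(mu/r) = 7485.0091 m/s = 7.4850 km/s
strips/day = v*86400/40075 = 7.4850*86400/40075 = 16.1374
coverage/day = strips * swath = 16.1374 * 267.6021 = 4318.3922 km
revisit = 40075 / 4318.3922 = 9.2801 days

9.2801 days


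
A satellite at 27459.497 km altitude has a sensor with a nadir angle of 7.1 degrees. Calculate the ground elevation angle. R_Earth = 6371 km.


r = R_E + alt = 33830.4970 km
Law of sines in the satellite / Earth-center / ground-point triangle:
  sin(nadir)/R_E = sin(90 + el)/r  =>  cos(el) = (r/R_E)*sin(nadir)
cos(el) = (33830.4970 / 6371.0000) * sin(7.1 deg) = 0.6563333
el = arccos(0.6563333) = 48.9792 deg
(Earth-central angle = 90 - nadir - el = 33.9208 deg)

48.9792 degrees


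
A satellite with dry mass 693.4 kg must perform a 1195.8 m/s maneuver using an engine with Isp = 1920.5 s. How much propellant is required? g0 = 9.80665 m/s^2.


ve = Isp * g0 = 1920.5 * 9.80665 = 18833.671325 m/s
mass ratio = exp(dv/ve) = exp(1195.8/18833.671325) = 1.06555167
m_prop = m_dry * (mr - 1) = 693.4 * (1.06555167 - 1)
m_prop = 45.4535 kg

45.4535 kg


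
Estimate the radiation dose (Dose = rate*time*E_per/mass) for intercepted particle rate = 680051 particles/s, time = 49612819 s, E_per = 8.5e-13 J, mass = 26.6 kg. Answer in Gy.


Total energy deposited = rate * time * E_per
  = 680051 * 49612819 * 8.5e-13 = 28.6784 J
Dose = E_total / mass = 28.6784 / 26.6
Dose = 1.0781 Gy

1.0781 Gy


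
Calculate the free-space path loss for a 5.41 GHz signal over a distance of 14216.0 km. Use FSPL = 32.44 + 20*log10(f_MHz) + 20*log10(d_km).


f = 5.41 GHz = 5410.0000 MHz
d = 14216.0 km
FSPL = 32.44 + 20*log10(5410.0000) + 20*log10(14216.0)
FSPL = 32.44 + 74.6639 + 83.0555
FSPL = 190.1595 dB

190.1595 dB


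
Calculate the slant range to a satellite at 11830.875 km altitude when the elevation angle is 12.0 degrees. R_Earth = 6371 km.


h = 11830.875 km, el = 12.0 deg
d = -R_E*sin(el) + sqrt((R_E*sin(el))^2 + 2*R_E*h + h^2)
d = -6371.0000*sin(0.2094395) + sqrt((6371.0000*0.2079117)^2 + 2*6371.0000*11830.875 + 11830.875^2)
d = 15777.2422 km

15777.2422 km


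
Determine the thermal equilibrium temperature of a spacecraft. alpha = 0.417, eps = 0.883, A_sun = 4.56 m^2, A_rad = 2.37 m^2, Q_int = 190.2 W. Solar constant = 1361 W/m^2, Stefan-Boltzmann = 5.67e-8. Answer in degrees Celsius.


Numerator = alpha*S*A_sun + Q_int = 0.417*1361*4.56 + 190.2 = 2778.1687 W
Denominator = eps*sigma*A_rad = 0.883*5.67e-8*2.37 = 1.1865666e-07 W/K^4
T^4 = 2.3413509e+10 K^4
T = 391.1710 K = 118.0210 C

118.0210 degrees Celsius


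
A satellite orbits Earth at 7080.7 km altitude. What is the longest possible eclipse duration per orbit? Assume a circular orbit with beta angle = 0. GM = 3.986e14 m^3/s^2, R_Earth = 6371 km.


r = 13451.7000 km
T = 258.7770 min
Eclipse fraction = arcsin(R_E/r)/pi = arcsin(6371.0000/13451.7000)/pi
= arcsin(0.4736204)/pi = 0.1570531
Eclipse duration = 0.1570531 * 258.7770 = 40.6417 min

40.6417 minutes


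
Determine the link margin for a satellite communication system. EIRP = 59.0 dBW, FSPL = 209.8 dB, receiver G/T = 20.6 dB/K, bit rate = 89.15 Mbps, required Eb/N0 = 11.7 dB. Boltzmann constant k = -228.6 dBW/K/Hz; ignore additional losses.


C/N0 = EIRP - FSPL + G/T - k = 59.0 - 209.8 + 20.6 - (-228.6)
C/N0 = 98.4000 dB-Hz
R_b = 89.15 Mbps = 8.915e+07 bps -> 10*log10(R_b) = 79.5012 dB-Hz
Eb/N0 = C/N0 - 10*log10(R_b) = 98.4000 - 79.5012 = 18.8988 dB
Margin = Eb/N0 - Eb/N0_req = 18.8988 - 11.7 = 7.1988 dB (link closes)

7.1988 dB


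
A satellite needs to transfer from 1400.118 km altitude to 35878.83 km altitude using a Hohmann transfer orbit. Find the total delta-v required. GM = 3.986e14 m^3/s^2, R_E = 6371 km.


r1 = 7771.1180 km = 7.771118e+06 m
r2 = 42249.8300 km = 4.224983e+07 m
dv1 = sqrt(mu/r1)*(sqrt(2*r2/(r1+r2)) - 1) = 2146.5948 m/s
dv2 = sqrt(mu/r2)*(1 - sqrt(2*r1/(r1+r2))) = 1359.4091 m/s
total dv = |dv1| + |dv2| = 2146.5948 + 1359.4091 = 3506.0039 m/s = 3.5060 km/s

3.5060 km/s


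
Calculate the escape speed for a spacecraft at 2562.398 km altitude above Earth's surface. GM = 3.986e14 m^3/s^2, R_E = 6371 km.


r = 6371.0 + 2562.398 = 8933.3980 km = 8.933398e+06 m
v_esc = sqrt(2*mu/r) = sqrt(2*3.986e14 / 8.933398e+06)
v_esc = 9446.5952 m/s = 9.4466 km/s

9.4466 km/s


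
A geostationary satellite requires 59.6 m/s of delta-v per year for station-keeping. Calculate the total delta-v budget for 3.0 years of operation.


dV = rate * years = 59.6 * 3.0
dV = 178.8000 m/s

178.8000 m/s


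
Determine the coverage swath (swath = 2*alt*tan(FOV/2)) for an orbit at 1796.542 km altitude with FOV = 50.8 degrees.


FOV = 50.8 deg = 0.8866273 rad
swath = 2 * alt * tan(FOV/2) = 2 * 1796.542 * tan(0.4433136)
swath = 2 * 1796.542 * 0.4748349
swath = 1706.1217 km

1706.1217 km


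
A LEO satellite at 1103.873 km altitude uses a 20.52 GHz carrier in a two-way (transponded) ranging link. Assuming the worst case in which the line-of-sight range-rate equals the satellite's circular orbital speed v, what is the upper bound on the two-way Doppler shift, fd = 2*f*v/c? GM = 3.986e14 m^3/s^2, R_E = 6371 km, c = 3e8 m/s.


r = 7.474873e+06 m
v = sqrt(mu/r) = 7302.4188 m/s (worst-case radial velocity)
f = 20.52 GHz = 2.052e+10 Hz
fd = 2*f*v/c = 2*2.052e+10*7302.4188/3.0e+08
fd = 998970.8954 Hz

998970.8954 Hz


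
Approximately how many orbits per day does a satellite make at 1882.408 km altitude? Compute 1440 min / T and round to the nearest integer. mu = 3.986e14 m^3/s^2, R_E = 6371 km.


r = 8.253408e+06 m
T = 2*pi*sqrt(r^3/mu) = 7462.1022 s = 124.3684 min
revs/day = 1440 / 124.3684 = 11.5785
Rounded: 12 revolutions per day

12 revolutions per day


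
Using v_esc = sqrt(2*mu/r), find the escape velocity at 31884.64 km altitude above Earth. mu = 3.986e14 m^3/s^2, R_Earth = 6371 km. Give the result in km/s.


r = 6371.0 + 31884.64 = 38255.6400 km = 3.825564e+07 m
v_esc = sqrt(2*mu/r) = sqrt(2*3.986e14 / 3.825564e+07)
v_esc = 4564.9488 m/s = 4.5649 km/s

4.5649 km/s


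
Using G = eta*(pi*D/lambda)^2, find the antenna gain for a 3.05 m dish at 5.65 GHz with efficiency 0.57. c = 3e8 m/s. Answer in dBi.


lambda = c/f = 3e8 / 5.65e+09 = 0.05309735 m
G = eta*(pi*D/lambda)^2 = 0.57*(pi*3.05/0.05309735)^2
G = 18562.1666 (linear)
G = 10*log10(18562.1666) = 42.6863 dBi

42.6863 dBi


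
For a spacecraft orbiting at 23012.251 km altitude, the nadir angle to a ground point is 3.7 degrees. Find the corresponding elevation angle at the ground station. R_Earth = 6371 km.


r = R_E + alt = 29383.2510 km
Law of sines in the satellite / Earth-center / ground-point triangle:
  sin(nadir)/R_E = sin(90 + el)/r  =>  cos(el) = (r/R_E)*sin(nadir)
cos(el) = (29383.2510 / 6371.0000) * sin(3.7 deg) = 0.297625
el = arccos(0.297625) = 72.6850 deg
(Earth-central angle = 90 - nadir - el = 13.6150 deg)

72.6850 degrees


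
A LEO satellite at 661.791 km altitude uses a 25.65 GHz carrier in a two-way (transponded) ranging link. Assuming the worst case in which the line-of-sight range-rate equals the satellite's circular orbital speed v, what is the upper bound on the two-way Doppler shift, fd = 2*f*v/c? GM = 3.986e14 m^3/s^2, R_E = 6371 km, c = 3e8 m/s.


r = 7.032791e+06 m
v = sqrt(mu/r) = 7528.4365 m/s (worst-case radial velocity)
f = 25.65 GHz = 2.565e+10 Hz
fd = 2*f*v/c = 2*2.565e+10*7528.4365/3.0e+08
fd = 1.2873626e+06 Hz

1.2874e+06 Hz


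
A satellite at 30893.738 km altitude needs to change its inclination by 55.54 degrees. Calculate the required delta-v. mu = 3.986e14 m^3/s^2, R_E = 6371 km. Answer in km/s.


r = 37264.7380 km = 3.7264738e+07 m
V = sqrt(mu/r) = 3270.5411 m/s
di = 55.54 deg = 0.9693559 rad
dV = 2*V*sin(di/2) = 2*3270.5411*sin(0.4846779)
dV = 3047.6433 m/s = 3.0476 km/s

3.0476 km/s


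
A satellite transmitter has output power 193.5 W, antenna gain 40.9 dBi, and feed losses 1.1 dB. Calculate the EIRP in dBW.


Pt = 193.5 W = 22.8668 dBW
EIRP = Pt_dBW + Gt - losses = 22.8668 + 40.9 - 1.1 = 62.6668 dBW

62.6668 dBW


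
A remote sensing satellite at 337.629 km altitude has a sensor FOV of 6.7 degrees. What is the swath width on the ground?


FOV = 6.7 deg = 0.1169371 rad
swath = 2 * alt * tan(FOV/2) = 2 * 337.629 * tan(0.05846853)
swath = 2 * 337.629 * 0.05853525
swath = 39.5264 km

39.5264 km
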